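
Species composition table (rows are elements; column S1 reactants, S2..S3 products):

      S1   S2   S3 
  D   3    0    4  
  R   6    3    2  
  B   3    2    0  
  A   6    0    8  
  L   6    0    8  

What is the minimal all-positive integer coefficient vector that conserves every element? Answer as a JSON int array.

Coefficients: [4, 6, 3]

D: 4·3 = 12 | 6·0+3·4 = 12
R: 4·6 = 24 | 6·3+3·2 = 24
B: 4·3 = 12 | 6·2+3·0 = 12
A: 4·6 = 24 | 6·0+3·8 = 24
L: 4·6 = 24 | 6·0+3·8 = 24
gcd(4,6,3) = 1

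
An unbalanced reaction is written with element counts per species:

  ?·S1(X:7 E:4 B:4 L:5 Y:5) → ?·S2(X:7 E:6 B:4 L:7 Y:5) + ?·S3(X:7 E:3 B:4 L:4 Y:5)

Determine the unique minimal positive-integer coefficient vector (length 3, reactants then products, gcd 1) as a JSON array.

Coefficients: [3, 1, 2]

X: 3·7 = 21 | 1·7+2·7 = 21
E: 3·4 = 12 | 1·6+2·3 = 12
B: 3·4 = 12 | 1·4+2·4 = 12
L: 3·5 = 15 | 1·7+2·4 = 15
Y: 3·5 = 15 | 1·5+2·5 = 15
gcd(3,1,2) = 1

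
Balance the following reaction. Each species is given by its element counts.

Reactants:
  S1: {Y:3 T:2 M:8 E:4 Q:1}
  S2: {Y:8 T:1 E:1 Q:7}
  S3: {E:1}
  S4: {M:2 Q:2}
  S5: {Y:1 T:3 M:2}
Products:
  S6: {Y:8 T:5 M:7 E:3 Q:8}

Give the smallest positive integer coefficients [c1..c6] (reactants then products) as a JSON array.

Coefficients: [1, 3, 5, 5, 5, 4]

Y: 1·3+3·8+5·0+5·0+5·1 = 32 | 4·8 = 32
T: 1·2+3·1+5·0+5·0+5·3 = 20 | 4·5 = 20
M: 1·8+3·0+5·0+5·2+5·2 = 28 | 4·7 = 28
E: 1·4+3·1+5·1+5·0+5·0 = 12 | 4·3 = 12
Q: 1·1+3·7+5·0+5·2+5·0 = 32 | 4·8 = 32
gcd(1,3,5,5,5,4) = 1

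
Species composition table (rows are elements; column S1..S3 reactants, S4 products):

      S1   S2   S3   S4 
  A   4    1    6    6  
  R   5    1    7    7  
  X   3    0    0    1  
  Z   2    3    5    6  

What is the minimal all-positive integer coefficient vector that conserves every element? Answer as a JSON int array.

Coefficients: [1, 2, 2, 3]

A: 1·4+2·1+2·6 = 18 | 3·6 = 18
R: 1·5+2·1+2·7 = 21 | 3·7 = 21
X: 1·3+2·0+2·0 = 3 | 3·1 = 3
Z: 1·2+2·3+2·5 = 18 | 3·6 = 18
gcd(1,2,2,3) = 1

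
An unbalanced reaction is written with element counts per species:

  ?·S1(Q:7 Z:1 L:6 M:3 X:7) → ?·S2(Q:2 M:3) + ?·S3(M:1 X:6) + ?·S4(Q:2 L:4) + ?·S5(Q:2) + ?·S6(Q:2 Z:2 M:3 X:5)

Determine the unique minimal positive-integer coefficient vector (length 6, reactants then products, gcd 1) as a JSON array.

Q: 4·7 = 28 | 1·2+3·0+6·2+5·2+2·2 = 28
Z: 4·1 = 4 | 1·0+3·0+6·0+5·0+2·2 = 4
L: 4·6 = 24 | 1·0+3·0+6·4+5·0+2·0 = 24
M: 4·3 = 12 | 1·3+3·1+6·0+5·0+2·3 = 12
X: 4·7 = 28 | 1·0+3·6+6·0+5·0+2·5 = 28
gcd(4,1,3,6,5,2) = 1

Coefficients: [4, 1, 3, 6, 5, 2]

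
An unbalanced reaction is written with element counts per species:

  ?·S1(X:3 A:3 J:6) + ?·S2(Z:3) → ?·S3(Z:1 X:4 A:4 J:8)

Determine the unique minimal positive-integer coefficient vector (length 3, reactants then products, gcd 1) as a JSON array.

Coefficients: [4, 1, 3]

Z: 4·0+1·3 = 3 | 3·1 = 3
X: 4·3+1·0 = 12 | 3·4 = 12
A: 4·3+1·0 = 12 | 3·4 = 12
J: 4·6+1·0 = 24 | 3·8 = 24
gcd(4,1,3) = 1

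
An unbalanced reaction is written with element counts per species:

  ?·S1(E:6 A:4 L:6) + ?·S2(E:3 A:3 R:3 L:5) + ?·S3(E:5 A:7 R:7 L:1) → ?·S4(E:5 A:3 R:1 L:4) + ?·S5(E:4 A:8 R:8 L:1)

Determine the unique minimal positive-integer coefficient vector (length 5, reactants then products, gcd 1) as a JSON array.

E: 3·6+1·3+5·5 = 46 | 6·5+4·4 = 46
A: 3·4+1·3+5·7 = 50 | 6·3+4·8 = 50
R: 3·0+1·3+5·7 = 38 | 6·1+4·8 = 38
L: 3·6+1·5+5·1 = 28 | 6·4+4·1 = 28
gcd(3,1,5,6,4) = 1

Coefficients: [3, 1, 5, 6, 4]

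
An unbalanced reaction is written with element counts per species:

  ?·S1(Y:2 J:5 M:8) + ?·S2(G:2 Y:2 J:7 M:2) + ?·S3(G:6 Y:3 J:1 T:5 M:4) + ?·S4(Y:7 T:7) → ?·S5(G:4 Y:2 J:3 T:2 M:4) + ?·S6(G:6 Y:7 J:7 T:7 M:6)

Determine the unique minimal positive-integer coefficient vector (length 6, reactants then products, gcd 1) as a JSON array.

Coefficients: [1, 3, 4, 1, 3, 3]

G: 1·0+3·2+4·6+1·0 = 30 | 3·4+3·6 = 30
Y: 1·2+3·2+4·3+1·7 = 27 | 3·2+3·7 = 27
J: 1·5+3·7+4·1+1·0 = 30 | 3·3+3·7 = 30
T: 1·0+3·0+4·5+1·7 = 27 | 3·2+3·7 = 27
M: 1·8+3·2+4·4+1·0 = 30 | 3·4+3·6 = 30
gcd(1,3,4,1,3,3) = 1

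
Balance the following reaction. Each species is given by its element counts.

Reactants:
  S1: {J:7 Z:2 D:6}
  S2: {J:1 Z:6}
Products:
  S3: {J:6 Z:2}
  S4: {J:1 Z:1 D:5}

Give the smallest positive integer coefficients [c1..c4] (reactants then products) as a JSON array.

J: 5·7+1·1 = 36 | 5·6+6·1 = 36
Z: 5·2+1·6 = 16 | 5·2+6·1 = 16
D: 5·6+1·0 = 30 | 5·0+6·5 = 30
gcd(5,1,5,6) = 1

Coefficients: [5, 1, 5, 6]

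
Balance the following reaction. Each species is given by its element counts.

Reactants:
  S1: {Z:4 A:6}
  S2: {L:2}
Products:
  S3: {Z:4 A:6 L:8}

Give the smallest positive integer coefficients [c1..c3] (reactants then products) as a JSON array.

Z: 1·4+4·0 = 4 | 1·4 = 4
A: 1·6+4·0 = 6 | 1·6 = 6
L: 1·0+4·2 = 8 | 1·8 = 8
gcd(1,4,1) = 1

Coefficients: [1, 4, 1]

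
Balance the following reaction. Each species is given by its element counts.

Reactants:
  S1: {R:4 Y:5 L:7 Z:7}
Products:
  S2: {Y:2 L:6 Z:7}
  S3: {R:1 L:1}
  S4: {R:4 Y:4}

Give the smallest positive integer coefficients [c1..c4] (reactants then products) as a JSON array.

Coefficients: [4, 4, 4, 3]

R: 4·4 = 16 | 4·0+4·1+3·4 = 16
Y: 4·5 = 20 | 4·2+4·0+3·4 = 20
L: 4·7 = 28 | 4·6+4·1+3·0 = 28
Z: 4·7 = 28 | 4·7+4·0+3·0 = 28
gcd(4,4,4,3) = 1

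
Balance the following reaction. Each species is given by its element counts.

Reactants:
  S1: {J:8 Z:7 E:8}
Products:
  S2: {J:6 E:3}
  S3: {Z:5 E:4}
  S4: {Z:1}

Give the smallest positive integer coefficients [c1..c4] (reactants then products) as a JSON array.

Coefficients: [3, 4, 3, 6]

J: 3·8 = 24 | 4·6+3·0+6·0 = 24
Z: 3·7 = 21 | 4·0+3·5+6·1 = 21
E: 3·8 = 24 | 4·3+3·4+6·0 = 24
gcd(3,4,3,6) = 1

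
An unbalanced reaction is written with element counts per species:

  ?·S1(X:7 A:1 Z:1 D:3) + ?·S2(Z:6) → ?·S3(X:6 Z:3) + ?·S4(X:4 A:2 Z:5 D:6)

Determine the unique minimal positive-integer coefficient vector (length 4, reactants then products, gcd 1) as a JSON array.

X: 6·7+4·0 = 42 | 5·6+3·4 = 42
A: 6·1+4·0 = 6 | 5·0+3·2 = 6
Z: 6·1+4·6 = 30 | 5·3+3·5 = 30
D: 6·3+4·0 = 18 | 5·0+3·6 = 18
gcd(6,4,5,3) = 1

Coefficients: [6, 4, 5, 3]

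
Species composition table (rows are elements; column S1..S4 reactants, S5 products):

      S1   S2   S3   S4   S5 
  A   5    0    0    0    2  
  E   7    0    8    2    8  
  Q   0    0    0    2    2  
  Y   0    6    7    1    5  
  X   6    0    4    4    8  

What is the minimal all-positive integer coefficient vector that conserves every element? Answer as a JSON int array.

Coefficients: [2, 1, 2, 5, 5]

A: 2·5+1·0+2·0+5·0 = 10 | 5·2 = 10
E: 2·7+1·0+2·8+5·2 = 40 | 5·8 = 40
Q: 2·0+1·0+2·0+5·2 = 10 | 5·2 = 10
Y: 2·0+1·6+2·7+5·1 = 25 | 5·5 = 25
X: 2·6+1·0+2·4+5·4 = 40 | 5·8 = 40
gcd(2,1,2,5,5) = 1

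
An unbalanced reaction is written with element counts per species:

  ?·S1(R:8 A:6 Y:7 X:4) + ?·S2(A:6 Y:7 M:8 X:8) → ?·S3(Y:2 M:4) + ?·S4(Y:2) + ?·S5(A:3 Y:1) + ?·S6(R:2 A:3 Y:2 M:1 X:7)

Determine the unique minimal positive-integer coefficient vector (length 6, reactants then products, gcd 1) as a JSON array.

R: 1·8+3·0 = 8 | 5·0+3·0+4·0+4·2 = 8
A: 1·6+3·6 = 24 | 5·0+3·0+4·3+4·3 = 24
Y: 1·7+3·7 = 28 | 5·2+3·2+4·1+4·2 = 28
M: 1·0+3·8 = 24 | 5·4+3·0+4·0+4·1 = 24
X: 1·4+3·8 = 28 | 5·0+3·0+4·0+4·7 = 28
gcd(1,3,5,3,4,4) = 1

Coefficients: [1, 3, 5, 3, 4, 4]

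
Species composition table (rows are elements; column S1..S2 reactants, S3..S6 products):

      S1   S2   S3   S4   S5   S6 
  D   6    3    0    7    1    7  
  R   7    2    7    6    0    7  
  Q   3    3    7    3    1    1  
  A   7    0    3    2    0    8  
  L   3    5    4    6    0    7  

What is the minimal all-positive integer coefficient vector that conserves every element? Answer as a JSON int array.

Coefficients: [3, 3, 1, 1, 6, 2]

D: 3·6+3·3 = 27 | 1·0+1·7+6·1+2·7 = 27
R: 3·7+3·2 = 27 | 1·7+1·6+6·0+2·7 = 27
Q: 3·3+3·3 = 18 | 1·7+1·3+6·1+2·1 = 18
A: 3·7+3·0 = 21 | 1·3+1·2+6·0+2·8 = 21
L: 3·3+3·5 = 24 | 1·4+1·6+6·0+2·7 = 24
gcd(3,3,1,1,6,2) = 1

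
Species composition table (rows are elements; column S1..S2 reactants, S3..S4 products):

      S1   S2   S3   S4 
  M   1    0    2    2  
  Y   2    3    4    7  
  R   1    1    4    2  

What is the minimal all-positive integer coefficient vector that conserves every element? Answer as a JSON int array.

Coefficients: [6, 2, 1, 2]

M: 6·1+2·0 = 6 | 1·2+2·2 = 6
Y: 6·2+2·3 = 18 | 1·4+2·7 = 18
R: 6·1+2·1 = 8 | 1·4+2·2 = 8
gcd(6,2,1,2) = 1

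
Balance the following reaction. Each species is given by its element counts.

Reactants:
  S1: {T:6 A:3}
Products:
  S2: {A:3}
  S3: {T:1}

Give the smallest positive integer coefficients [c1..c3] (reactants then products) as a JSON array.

T: 1·6 = 6 | 1·0+6·1 = 6
A: 1·3 = 3 | 1·3+6·0 = 3
gcd(1,1,6) = 1

Coefficients: [1, 1, 6]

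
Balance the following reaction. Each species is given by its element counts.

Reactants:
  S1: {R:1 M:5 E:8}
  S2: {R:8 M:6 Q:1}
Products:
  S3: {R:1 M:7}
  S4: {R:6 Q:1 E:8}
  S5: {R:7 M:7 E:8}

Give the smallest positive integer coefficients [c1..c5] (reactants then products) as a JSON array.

R: 5·1+4·8 = 37 | 6·1+4·6+1·7 = 37
M: 5·5+4·6 = 49 | 6·7+4·0+1·7 = 49
Q: 5·0+4·1 = 4 | 6·0+4·1+1·0 = 4
E: 5·8+4·0 = 40 | 6·0+4·8+1·8 = 40
gcd(5,4,6,4,1) = 1

Coefficients: [5, 4, 6, 4, 1]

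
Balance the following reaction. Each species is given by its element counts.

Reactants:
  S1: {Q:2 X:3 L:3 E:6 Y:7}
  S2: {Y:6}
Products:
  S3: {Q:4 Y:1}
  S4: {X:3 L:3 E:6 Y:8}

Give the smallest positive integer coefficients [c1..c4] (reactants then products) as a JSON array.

Q: 4·2+1·0 = 8 | 2·4+4·0 = 8
X: 4·3+1·0 = 12 | 2·0+4·3 = 12
L: 4·3+1·0 = 12 | 2·0+4·3 = 12
E: 4·6+1·0 = 24 | 2·0+4·6 = 24
Y: 4·7+1·6 = 34 | 2·1+4·8 = 34
gcd(4,1,2,4) = 1

Coefficients: [4, 1, 2, 4]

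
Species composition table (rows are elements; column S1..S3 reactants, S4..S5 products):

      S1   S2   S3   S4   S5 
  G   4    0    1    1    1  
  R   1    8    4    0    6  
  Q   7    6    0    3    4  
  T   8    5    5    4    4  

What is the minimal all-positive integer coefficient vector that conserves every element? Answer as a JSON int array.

Coefficients: [2, 3, 1, 4, 5]

G: 2·4+3·0+1·1 = 9 | 4·1+5·1 = 9
R: 2·1+3·8+1·4 = 30 | 4·0+5·6 = 30
Q: 2·7+3·6+1·0 = 32 | 4·3+5·4 = 32
T: 2·8+3·5+1·5 = 36 | 4·4+5·4 = 36
gcd(2,3,1,4,5) = 1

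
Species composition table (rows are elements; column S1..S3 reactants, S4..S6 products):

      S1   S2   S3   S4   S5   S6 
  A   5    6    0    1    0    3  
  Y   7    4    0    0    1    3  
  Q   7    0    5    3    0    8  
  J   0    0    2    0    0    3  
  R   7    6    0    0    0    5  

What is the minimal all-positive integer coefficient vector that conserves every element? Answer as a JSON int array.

Coefficients: [2, 1, 6, 4, 6, 4]

A: 2·5+1·6+6·0 = 16 | 4·1+6·0+4·3 = 16
Y: 2·7+1·4+6·0 = 18 | 4·0+6·1+4·3 = 18
Q: 2·7+1·0+6·5 = 44 | 4·3+6·0+4·8 = 44
J: 2·0+1·0+6·2 = 12 | 4·0+6·0+4·3 = 12
R: 2·7+1·6+6·0 = 20 | 4·0+6·0+4·5 = 20
gcd(2,1,6,4,6,4) = 1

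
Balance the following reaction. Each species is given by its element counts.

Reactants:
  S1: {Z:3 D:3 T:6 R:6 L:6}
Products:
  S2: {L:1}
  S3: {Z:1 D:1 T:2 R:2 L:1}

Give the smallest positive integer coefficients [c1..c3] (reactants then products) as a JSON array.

Coefficients: [1, 3, 3]

Z: 1·3 = 3 | 3·0+3·1 = 3
D: 1·3 = 3 | 3·0+3·1 = 3
T: 1·6 = 6 | 3·0+3·2 = 6
R: 1·6 = 6 | 3·0+3·2 = 6
L: 1·6 = 6 | 3·1+3·1 = 6
gcd(1,3,3) = 1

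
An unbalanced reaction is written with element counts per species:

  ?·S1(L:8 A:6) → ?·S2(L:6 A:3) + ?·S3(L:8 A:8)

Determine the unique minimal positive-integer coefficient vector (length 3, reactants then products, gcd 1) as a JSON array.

L: 6·8 = 48 | 4·6+3·8 = 48
A: 6·6 = 36 | 4·3+3·8 = 36
gcd(6,4,3) = 1

Coefficients: [6, 4, 3]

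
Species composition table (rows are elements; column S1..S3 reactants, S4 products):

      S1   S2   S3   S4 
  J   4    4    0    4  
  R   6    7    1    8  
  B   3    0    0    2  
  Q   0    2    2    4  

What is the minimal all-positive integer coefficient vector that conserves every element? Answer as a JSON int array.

J: 2·4+1·4+5·0 = 12 | 3·4 = 12
R: 2·6+1·7+5·1 = 24 | 3·8 = 24
B: 2·3+1·0+5·0 = 6 | 3·2 = 6
Q: 2·0+1·2+5·2 = 12 | 3·4 = 12
gcd(2,1,5,3) = 1

Coefficients: [2, 1, 5, 3]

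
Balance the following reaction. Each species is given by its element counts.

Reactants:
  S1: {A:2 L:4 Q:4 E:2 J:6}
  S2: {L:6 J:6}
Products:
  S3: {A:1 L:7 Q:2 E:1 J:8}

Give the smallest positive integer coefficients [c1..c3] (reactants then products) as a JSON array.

A: 3·2+5·0 = 6 | 6·1 = 6
L: 3·4+5·6 = 42 | 6·7 = 42
Q: 3·4+5·0 = 12 | 6·2 = 12
E: 3·2+5·0 = 6 | 6·1 = 6
J: 3·6+5·6 = 48 | 6·8 = 48
gcd(3,5,6) = 1

Coefficients: [3, 5, 6]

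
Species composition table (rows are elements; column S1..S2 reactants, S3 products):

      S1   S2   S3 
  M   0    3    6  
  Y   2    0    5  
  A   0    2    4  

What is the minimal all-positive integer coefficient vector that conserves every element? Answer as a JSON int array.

Coefficients: [5, 4, 2]

M: 5·0+4·3 = 12 | 2·6 = 12
Y: 5·2+4·0 = 10 | 2·5 = 10
A: 5·0+4·2 = 8 | 2·4 = 8
gcd(5,4,2) = 1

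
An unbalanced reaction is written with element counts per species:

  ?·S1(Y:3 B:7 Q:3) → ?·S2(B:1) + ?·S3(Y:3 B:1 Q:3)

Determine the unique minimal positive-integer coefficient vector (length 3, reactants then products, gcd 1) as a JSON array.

Coefficients: [1, 6, 1]

Y: 1·3 = 3 | 6·0+1·3 = 3
B: 1·7 = 7 | 6·1+1·1 = 7
Q: 1·3 = 3 | 6·0+1·3 = 3
gcd(1,6,1) = 1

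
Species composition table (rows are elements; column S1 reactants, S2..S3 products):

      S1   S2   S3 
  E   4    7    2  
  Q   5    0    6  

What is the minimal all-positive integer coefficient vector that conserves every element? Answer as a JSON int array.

Coefficients: [6, 2, 5]

E: 6·4 = 24 | 2·7+5·2 = 24
Q: 6·5 = 30 | 2·0+5·6 = 30
gcd(6,2,5) = 1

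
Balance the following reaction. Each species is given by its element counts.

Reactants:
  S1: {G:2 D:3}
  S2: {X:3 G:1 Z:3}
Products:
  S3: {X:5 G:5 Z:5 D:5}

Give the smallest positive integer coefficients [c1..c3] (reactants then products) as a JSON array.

X: 5·0+5·3 = 15 | 3·5 = 15
G: 5·2+5·1 = 15 | 3·5 = 15
Z: 5·0+5·3 = 15 | 3·5 = 15
D: 5·3+5·0 = 15 | 3·5 = 15
gcd(5,5,3) = 1

Coefficients: [5, 5, 3]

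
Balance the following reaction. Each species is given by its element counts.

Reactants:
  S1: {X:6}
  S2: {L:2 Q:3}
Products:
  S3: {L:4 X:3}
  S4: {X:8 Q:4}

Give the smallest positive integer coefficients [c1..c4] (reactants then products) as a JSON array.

L: 5·0+4·2 = 8 | 2·4+3·0 = 8
X: 5·6+4·0 = 30 | 2·3+3·8 = 30
Q: 5·0+4·3 = 12 | 2·0+3·4 = 12
gcd(5,4,2,3) = 1

Coefficients: [5, 4, 2, 3]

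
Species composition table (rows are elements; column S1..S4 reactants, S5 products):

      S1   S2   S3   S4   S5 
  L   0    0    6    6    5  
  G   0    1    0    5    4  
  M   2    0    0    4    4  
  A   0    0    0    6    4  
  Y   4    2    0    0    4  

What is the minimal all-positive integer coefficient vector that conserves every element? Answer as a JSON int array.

Coefficients: [4, 4, 1, 4, 6]

L: 4·0+4·0+1·6+4·6 = 30 | 6·5 = 30
G: 4·0+4·1+1·0+4·5 = 24 | 6·4 = 24
M: 4·2+4·0+1·0+4·4 = 24 | 6·4 = 24
A: 4·0+4·0+1·0+4·6 = 24 | 6·4 = 24
Y: 4·4+4·2+1·0+4·0 = 24 | 6·4 = 24
gcd(4,4,1,4,6) = 1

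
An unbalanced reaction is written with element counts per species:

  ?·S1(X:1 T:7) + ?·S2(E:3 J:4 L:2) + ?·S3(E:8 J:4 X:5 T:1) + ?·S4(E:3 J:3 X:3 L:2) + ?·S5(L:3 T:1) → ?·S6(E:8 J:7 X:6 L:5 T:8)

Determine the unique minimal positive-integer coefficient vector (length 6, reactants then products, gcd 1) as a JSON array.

Coefficients: [5, 3, 2, 5, 3, 5]

E: 5·0+3·3+2·8+5·3+3·0 = 40 | 5·8 = 40
J: 5·0+3·4+2·4+5·3+3·0 = 35 | 5·7 = 35
X: 5·1+3·0+2·5+5·3+3·0 = 30 | 5·6 = 30
L: 5·0+3·2+2·0+5·2+3·3 = 25 | 5·5 = 25
T: 5·7+3·0+2·1+5·0+3·1 = 40 | 5·8 = 40
gcd(5,3,2,5,3,5) = 1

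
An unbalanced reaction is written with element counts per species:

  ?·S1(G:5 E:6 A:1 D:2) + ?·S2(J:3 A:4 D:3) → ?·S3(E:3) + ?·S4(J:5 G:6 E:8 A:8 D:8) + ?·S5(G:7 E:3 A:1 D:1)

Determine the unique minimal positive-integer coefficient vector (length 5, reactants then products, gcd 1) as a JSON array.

Coefficients: [5, 5, 1, 3, 1]

J: 5·0+5·3 = 15 | 1·0+3·5+1·0 = 15
G: 5·5+5·0 = 25 | 1·0+3·6+1·7 = 25
E: 5·6+5·0 = 30 | 1·3+3·8+1·3 = 30
A: 5·1+5·4 = 25 | 1·0+3·8+1·1 = 25
D: 5·2+5·3 = 25 | 1·0+3·8+1·1 = 25
gcd(5,5,1,3,1) = 1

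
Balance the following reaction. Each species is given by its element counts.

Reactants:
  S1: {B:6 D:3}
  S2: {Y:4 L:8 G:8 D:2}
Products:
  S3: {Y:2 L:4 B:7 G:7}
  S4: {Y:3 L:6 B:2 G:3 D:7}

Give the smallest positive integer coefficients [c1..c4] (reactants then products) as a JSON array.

Coefficients: [6, 5, 4, 4]

Y: 6·0+5·4 = 20 | 4·2+4·3 = 20
L: 6·0+5·8 = 40 | 4·4+4·6 = 40
B: 6·6+5·0 = 36 | 4·7+4·2 = 36
G: 6·0+5·8 = 40 | 4·7+4·3 = 40
D: 6·3+5·2 = 28 | 4·0+4·7 = 28
gcd(6,5,4,4) = 1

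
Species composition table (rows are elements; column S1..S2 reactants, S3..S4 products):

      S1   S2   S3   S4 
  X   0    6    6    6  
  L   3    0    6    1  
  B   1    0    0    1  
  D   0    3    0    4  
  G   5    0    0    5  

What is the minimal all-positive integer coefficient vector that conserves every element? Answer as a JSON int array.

Coefficients: [3, 4, 1, 3]

X: 3·0+4·6 = 24 | 1·6+3·6 = 24
L: 3·3+4·0 = 9 | 1·6+3·1 = 9
B: 3·1+4·0 = 3 | 1·0+3·1 = 3
D: 3·0+4·3 = 12 | 1·0+3·4 = 12
G: 3·5+4·0 = 15 | 1·0+3·5 = 15
gcd(3,4,1,3) = 1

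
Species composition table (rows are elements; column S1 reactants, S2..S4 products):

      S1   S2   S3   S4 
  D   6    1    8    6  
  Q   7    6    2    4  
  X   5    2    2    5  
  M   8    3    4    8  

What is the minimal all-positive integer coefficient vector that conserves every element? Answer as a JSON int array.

Coefficients: [6, 4, 1, 4]

D: 6·6 = 36 | 4·1+1·8+4·6 = 36
Q: 6·7 = 42 | 4·6+1·2+4·4 = 42
X: 6·5 = 30 | 4·2+1·2+4·5 = 30
M: 6·8 = 48 | 4·3+1·4+4·8 = 48
gcd(6,4,1,4) = 1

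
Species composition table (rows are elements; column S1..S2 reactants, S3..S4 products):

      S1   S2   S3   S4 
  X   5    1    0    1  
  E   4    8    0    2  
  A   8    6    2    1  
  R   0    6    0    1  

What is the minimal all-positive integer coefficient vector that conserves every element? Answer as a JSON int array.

Coefficients: [1, 1, 4, 6]

X: 1·5+1·1 = 6 | 4·0+6·1 = 6
E: 1·4+1·8 = 12 | 4·0+6·2 = 12
A: 1·8+1·6 = 14 | 4·2+6·1 = 14
R: 1·0+1·6 = 6 | 4·0+6·1 = 6
gcd(1,1,4,6) = 1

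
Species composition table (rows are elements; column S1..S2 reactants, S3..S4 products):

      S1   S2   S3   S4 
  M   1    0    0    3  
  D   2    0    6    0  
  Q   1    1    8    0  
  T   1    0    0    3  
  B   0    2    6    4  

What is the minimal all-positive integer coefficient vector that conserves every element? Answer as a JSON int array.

M: 3·1+5·0 = 3 | 1·0+1·3 = 3
D: 3·2+5·0 = 6 | 1·6+1·0 = 6
Q: 3·1+5·1 = 8 | 1·8+1·0 = 8
T: 3·1+5·0 = 3 | 1·0+1·3 = 3
B: 3·0+5·2 = 10 | 1·6+1·4 = 10
gcd(3,5,1,1) = 1

Coefficients: [3, 5, 1, 1]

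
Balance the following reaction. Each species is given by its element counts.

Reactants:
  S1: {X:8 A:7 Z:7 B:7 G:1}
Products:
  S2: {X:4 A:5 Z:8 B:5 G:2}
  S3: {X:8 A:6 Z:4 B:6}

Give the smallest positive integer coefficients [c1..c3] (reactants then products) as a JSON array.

Coefficients: [4, 2, 3]

X: 4·8 = 32 | 2·4+3·8 = 32
A: 4·7 = 28 | 2·5+3·6 = 28
Z: 4·7 = 28 | 2·8+3·4 = 28
B: 4·7 = 28 | 2·5+3·6 = 28
G: 4·1 = 4 | 2·2+3·0 = 4
gcd(4,2,3) = 1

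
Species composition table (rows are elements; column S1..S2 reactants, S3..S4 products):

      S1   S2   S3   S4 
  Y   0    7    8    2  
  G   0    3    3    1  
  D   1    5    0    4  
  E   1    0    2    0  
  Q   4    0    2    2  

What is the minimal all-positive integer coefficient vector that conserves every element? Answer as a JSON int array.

Coefficients: [2, 2, 1, 3]

Y: 2·0+2·7 = 14 | 1·8+3·2 = 14
G: 2·0+2·3 = 6 | 1·3+3·1 = 6
D: 2·1+2·5 = 12 | 1·0+3·4 = 12
E: 2·1+2·0 = 2 | 1·2+3·0 = 2
Q: 2·4+2·0 = 8 | 1·2+3·2 = 8
gcd(2,2,1,3) = 1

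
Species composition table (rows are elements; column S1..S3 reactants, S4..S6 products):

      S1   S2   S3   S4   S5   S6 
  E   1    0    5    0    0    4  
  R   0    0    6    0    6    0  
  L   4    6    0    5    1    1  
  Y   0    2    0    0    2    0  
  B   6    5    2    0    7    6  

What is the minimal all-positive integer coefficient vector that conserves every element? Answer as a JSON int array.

E: 5·1+3·0+3·5 = 20 | 6·0+3·0+5·4 = 20
R: 5·0+3·0+3·6 = 18 | 6·0+3·6+5·0 = 18
L: 5·4+3·6+3·0 = 38 | 6·5+3·1+5·1 = 38
Y: 5·0+3·2+3·0 = 6 | 6·0+3·2+5·0 = 6
B: 5·6+3·5+3·2 = 51 | 6·0+3·7+5·6 = 51
gcd(5,3,3,6,3,5) = 1

Coefficients: [5, 3, 3, 6, 3, 5]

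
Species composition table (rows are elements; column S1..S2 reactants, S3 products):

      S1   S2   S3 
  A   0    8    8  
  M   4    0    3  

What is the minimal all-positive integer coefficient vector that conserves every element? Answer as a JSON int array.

A: 3·0+4·8 = 32 | 4·8 = 32
M: 3·4+4·0 = 12 | 4·3 = 12
gcd(3,4,4) = 1

Coefficients: [3, 4, 4]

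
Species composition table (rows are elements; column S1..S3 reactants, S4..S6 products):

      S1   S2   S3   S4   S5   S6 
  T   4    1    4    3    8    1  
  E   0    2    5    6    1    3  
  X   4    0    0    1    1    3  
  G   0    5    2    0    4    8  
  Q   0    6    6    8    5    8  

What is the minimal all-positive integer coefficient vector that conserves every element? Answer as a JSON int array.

T: 3·4+6·1+1·4 = 22 | 1·3+2·8+3·1 = 22
E: 3·0+6·2+1·5 = 17 | 1·6+2·1+3·3 = 17
X: 3·4+6·0+1·0 = 12 | 1·1+2·1+3·3 = 12
G: 3·0+6·5+1·2 = 32 | 1·0+2·4+3·8 = 32
Q: 3·0+6·6+1·6 = 42 | 1·8+2·5+3·8 = 42
gcd(3,6,1,1,2,3) = 1

Coefficients: [3, 6, 1, 1, 2, 3]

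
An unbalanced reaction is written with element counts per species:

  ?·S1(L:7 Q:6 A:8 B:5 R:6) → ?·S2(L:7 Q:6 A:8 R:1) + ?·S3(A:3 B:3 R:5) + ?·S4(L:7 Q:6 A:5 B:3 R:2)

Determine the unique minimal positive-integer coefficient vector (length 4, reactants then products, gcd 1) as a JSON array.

L: 6·7 = 42 | 1·7+5·0+5·7 = 42
Q: 6·6 = 36 | 1·6+5·0+5·6 = 36
A: 6·8 = 48 | 1·8+5·3+5·5 = 48
B: 6·5 = 30 | 1·0+5·3+5·3 = 30
R: 6·6 = 36 | 1·1+5·5+5·2 = 36
gcd(6,1,5,5) = 1

Coefficients: [6, 1, 5, 5]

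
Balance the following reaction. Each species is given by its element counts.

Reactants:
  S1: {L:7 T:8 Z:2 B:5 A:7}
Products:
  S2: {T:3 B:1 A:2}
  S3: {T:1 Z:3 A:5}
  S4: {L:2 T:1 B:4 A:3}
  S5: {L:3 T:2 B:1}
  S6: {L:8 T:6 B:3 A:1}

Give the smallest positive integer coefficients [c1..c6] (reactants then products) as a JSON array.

Coefficients: [6, 5, 4, 3, 4, 3]

L: 6·7 = 42 | 5·0+4·0+3·2+4·3+3·8 = 42
T: 6·8 = 48 | 5·3+4·1+3·1+4·2+3·6 = 48
Z: 6·2 = 12 | 5·0+4·3+3·0+4·0+3·0 = 12
B: 6·5 = 30 | 5·1+4·0+3·4+4·1+3·3 = 30
A: 6·7 = 42 | 5·2+4·5+3·3+4·0+3·1 = 42
gcd(6,5,4,3,4,3) = 1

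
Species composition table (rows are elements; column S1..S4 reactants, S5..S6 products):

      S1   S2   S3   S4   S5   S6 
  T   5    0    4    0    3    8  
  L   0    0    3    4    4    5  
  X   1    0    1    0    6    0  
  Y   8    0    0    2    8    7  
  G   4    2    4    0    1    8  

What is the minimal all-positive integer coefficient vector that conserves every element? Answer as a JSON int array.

T: 6·5+1·0+6·4+5·0 = 54 | 2·3+6·8 = 54
L: 6·0+1·0+6·3+5·4 = 38 | 2·4+6·5 = 38
X: 6·1+1·0+6·1+5·0 = 12 | 2·6+6·0 = 12
Y: 6·8+1·0+6·0+5·2 = 58 | 2·8+6·7 = 58
G: 6·4+1·2+6·4+5·0 = 50 | 2·1+6·8 = 50
gcd(6,1,6,5,2,6) = 1

Coefficients: [6, 1, 6, 5, 2, 6]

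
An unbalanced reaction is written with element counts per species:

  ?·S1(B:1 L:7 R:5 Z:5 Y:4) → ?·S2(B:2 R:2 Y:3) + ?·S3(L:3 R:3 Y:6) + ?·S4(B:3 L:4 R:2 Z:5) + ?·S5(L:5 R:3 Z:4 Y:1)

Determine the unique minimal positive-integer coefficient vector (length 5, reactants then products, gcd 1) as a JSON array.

Coefficients: [5, 1, 2, 1, 5]

B: 5·1 = 5 | 1·2+2·0+1·3+5·0 = 5
L: 5·7 = 35 | 1·0+2·3+1·4+5·5 = 35
R: 5·5 = 25 | 1·2+2·3+1·2+5·3 = 25
Z: 5·5 = 25 | 1·0+2·0+1·5+5·4 = 25
Y: 5·4 = 20 | 1·3+2·6+1·0+5·1 = 20
gcd(5,1,2,1,5) = 1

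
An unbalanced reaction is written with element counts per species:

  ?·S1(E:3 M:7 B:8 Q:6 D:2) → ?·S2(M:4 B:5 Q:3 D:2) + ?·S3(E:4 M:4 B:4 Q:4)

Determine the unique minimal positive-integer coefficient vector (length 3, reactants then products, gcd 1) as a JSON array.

E: 4·3 = 12 | 4·0+3·4 = 12
M: 4·7 = 28 | 4·4+3·4 = 28
B: 4·8 = 32 | 4·5+3·4 = 32
Q: 4·6 = 24 | 4·3+3·4 = 24
D: 4·2 = 8 | 4·2+3·0 = 8
gcd(4,4,3) = 1

Coefficients: [4, 4, 3]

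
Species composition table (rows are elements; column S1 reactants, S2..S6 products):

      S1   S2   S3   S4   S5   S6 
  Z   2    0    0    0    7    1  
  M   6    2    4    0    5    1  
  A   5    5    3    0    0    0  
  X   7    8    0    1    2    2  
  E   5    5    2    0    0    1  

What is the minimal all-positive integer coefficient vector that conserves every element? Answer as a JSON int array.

Z: 6·2 = 12 | 3·0+5·0+6·0+1·7+5·1 = 12
M: 6·6 = 36 | 3·2+5·4+6·0+1·5+5·1 = 36
A: 6·5 = 30 | 3·5+5·3+6·0+1·0+5·0 = 30
X: 6·7 = 42 | 3·8+5·0+6·1+1·2+5·2 = 42
E: 6·5 = 30 | 3·5+5·2+6·0+1·0+5·1 = 30
gcd(6,3,5,6,1,5) = 1

Coefficients: [6, 3, 5, 6, 1, 5]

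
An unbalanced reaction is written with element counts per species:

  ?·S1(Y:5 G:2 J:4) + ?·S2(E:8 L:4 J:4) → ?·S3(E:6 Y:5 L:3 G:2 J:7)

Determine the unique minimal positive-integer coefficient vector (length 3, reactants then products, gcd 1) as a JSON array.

Coefficients: [4, 3, 4]

E: 4·0+3·8 = 24 | 4·6 = 24
Y: 4·5+3·0 = 20 | 4·5 = 20
L: 4·0+3·4 = 12 | 4·3 = 12
G: 4·2+3·0 = 8 | 4·2 = 8
J: 4·4+3·4 = 28 | 4·7 = 28
gcd(4,3,4) = 1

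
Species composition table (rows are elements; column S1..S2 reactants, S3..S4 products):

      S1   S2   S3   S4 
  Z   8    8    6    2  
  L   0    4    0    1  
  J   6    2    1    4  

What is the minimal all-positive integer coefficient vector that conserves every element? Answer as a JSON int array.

Coefficients: [3, 1, 4, 4]

Z: 3·8+1·8 = 32 | 4·6+4·2 = 32
L: 3·0+1·4 = 4 | 4·0+4·1 = 4
J: 3·6+1·2 = 20 | 4·1+4·4 = 20
gcd(3,1,4,4) = 1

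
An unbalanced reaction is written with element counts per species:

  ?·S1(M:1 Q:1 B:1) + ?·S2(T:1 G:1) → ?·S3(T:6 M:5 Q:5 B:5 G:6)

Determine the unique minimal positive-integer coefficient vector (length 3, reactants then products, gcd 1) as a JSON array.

Coefficients: [5, 6, 1]

T: 5·0+6·1 = 6 | 1·6 = 6
M: 5·1+6·0 = 5 | 1·5 = 5
Q: 5·1+6·0 = 5 | 1·5 = 5
B: 5·1+6·0 = 5 | 1·5 = 5
G: 5·0+6·1 = 6 | 1·6 = 6
gcd(5,6,1) = 1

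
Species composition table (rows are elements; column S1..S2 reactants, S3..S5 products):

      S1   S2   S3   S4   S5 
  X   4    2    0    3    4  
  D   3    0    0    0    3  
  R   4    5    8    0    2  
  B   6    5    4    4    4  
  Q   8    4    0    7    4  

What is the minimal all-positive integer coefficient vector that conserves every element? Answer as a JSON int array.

Coefficients: [1, 6, 4, 4, 1]

X: 1·4+6·2 = 16 | 4·0+4·3+1·4 = 16
D: 1·3+6·0 = 3 | 4·0+4·0+1·3 = 3
R: 1·4+6·5 = 34 | 4·8+4·0+1·2 = 34
B: 1·6+6·5 = 36 | 4·4+4·4+1·4 = 36
Q: 1·8+6·4 = 32 | 4·0+4·7+1·4 = 32
gcd(1,6,4,4,1) = 1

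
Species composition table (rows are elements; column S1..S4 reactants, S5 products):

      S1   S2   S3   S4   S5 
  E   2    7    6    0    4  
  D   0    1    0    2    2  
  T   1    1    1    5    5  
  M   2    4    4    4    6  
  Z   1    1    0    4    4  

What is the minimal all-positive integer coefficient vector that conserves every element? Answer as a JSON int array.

Coefficients: [2, 2, 1, 5, 6]

E: 2·2+2·7+1·6+5·0 = 24 | 6·4 = 24
D: 2·0+2·1+1·0+5·2 = 12 | 6·2 = 12
T: 2·1+2·1+1·1+5·5 = 30 | 6·5 = 30
M: 2·2+2·4+1·4+5·4 = 36 | 6·6 = 36
Z: 2·1+2·1+1·0+5·4 = 24 | 6·4 = 24
gcd(2,2,1,5,6) = 1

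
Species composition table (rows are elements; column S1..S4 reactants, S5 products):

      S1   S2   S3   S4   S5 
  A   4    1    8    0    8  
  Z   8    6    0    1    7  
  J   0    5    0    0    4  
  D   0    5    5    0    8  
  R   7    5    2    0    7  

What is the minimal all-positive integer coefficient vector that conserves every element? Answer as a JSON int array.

Coefficients: [1, 4, 4, 3, 5]

A: 1·4+4·1+4·8+3·0 = 40 | 5·8 = 40
Z: 1·8+4·6+4·0+3·1 = 35 | 5·7 = 35
J: 1·0+4·5+4·0+3·0 = 20 | 5·4 = 20
D: 1·0+4·5+4·5+3·0 = 40 | 5·8 = 40
R: 1·7+4·5+4·2+3·0 = 35 | 5·7 = 35
gcd(1,4,4,3,5) = 1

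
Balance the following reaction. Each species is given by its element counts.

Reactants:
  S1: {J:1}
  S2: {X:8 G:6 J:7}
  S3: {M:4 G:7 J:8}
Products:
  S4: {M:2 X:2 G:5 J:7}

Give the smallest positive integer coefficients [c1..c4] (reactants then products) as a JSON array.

M: 5·0+1·0+2·4 = 8 | 4·2 = 8
X: 5·0+1·8+2·0 = 8 | 4·2 = 8
G: 5·0+1·6+2·7 = 20 | 4·5 = 20
J: 5·1+1·7+2·8 = 28 | 4·7 = 28
gcd(5,1,2,4) = 1

Coefficients: [5, 1, 2, 4]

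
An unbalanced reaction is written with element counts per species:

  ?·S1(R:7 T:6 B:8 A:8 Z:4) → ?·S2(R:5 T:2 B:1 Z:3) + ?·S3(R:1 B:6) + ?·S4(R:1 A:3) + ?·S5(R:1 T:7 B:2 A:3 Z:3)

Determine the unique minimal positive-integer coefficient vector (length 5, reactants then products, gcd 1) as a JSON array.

Coefficients: [3, 2, 3, 6, 2]

R: 3·7 = 21 | 2·5+3·1+6·1+2·1 = 21
T: 3·6 = 18 | 2·2+3·0+6·0+2·7 = 18
B: 3·8 = 24 | 2·1+3·6+6·0+2·2 = 24
A: 3·8 = 24 | 2·0+3·0+6·3+2·3 = 24
Z: 3·4 = 12 | 2·3+3·0+6·0+2·3 = 12
gcd(3,2,3,6,2) = 1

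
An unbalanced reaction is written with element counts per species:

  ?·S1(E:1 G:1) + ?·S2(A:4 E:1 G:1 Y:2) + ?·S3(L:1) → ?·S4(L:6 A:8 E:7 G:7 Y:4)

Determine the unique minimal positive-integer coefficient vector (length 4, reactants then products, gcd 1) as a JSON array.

Coefficients: [5, 2, 6, 1]

L: 5·0+2·0+6·1 = 6 | 1·6 = 6
A: 5·0+2·4+6·0 = 8 | 1·8 = 8
E: 5·1+2·1+6·0 = 7 | 1·7 = 7
G: 5·1+2·1+6·0 = 7 | 1·7 = 7
Y: 5·0+2·2+6·0 = 4 | 1·4 = 4
gcd(5,2,6,1) = 1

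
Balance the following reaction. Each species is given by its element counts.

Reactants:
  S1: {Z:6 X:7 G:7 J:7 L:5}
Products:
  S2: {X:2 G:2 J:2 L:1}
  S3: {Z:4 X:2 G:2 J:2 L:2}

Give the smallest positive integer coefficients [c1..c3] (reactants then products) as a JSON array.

Z: 2·6 = 12 | 4·0+3·4 = 12
X: 2·7 = 14 | 4·2+3·2 = 14
G: 2·7 = 14 | 4·2+3·2 = 14
J: 2·7 = 14 | 4·2+3·2 = 14
L: 2·5 = 10 | 4·1+3·2 = 10
gcd(2,4,3) = 1

Coefficients: [2, 4, 3]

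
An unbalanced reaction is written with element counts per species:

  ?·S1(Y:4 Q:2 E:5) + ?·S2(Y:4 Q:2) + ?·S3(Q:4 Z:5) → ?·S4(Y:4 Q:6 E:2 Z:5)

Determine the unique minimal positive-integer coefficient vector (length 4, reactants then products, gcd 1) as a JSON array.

Coefficients: [2, 3, 5, 5]

Y: 2·4+3·4+5·0 = 20 | 5·4 = 20
Q: 2·2+3·2+5·4 = 30 | 5·6 = 30
E: 2·5+3·0+5·0 = 10 | 5·2 = 10
Z: 2·0+3·0+5·5 = 25 | 5·5 = 25
gcd(2,3,5,5) = 1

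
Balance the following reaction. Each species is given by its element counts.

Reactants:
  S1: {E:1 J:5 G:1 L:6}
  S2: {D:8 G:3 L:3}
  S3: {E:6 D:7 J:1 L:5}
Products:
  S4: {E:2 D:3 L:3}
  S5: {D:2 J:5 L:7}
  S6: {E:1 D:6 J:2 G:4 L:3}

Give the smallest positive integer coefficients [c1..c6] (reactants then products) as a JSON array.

Coefficients: [3, 3, 1, 3, 2, 3]

E: 3·1+3·0+1·6 = 9 | 3·2+2·0+3·1 = 9
D: 3·0+3·8+1·7 = 31 | 3·3+2·2+3·6 = 31
J: 3·5+3·0+1·1 = 16 | 3·0+2·5+3·2 = 16
G: 3·1+3·3+1·0 = 12 | 3·0+2·0+3·4 = 12
L: 3·6+3·3+1·5 = 32 | 3·3+2·7+3·3 = 32
gcd(3,3,1,3,2,3) = 1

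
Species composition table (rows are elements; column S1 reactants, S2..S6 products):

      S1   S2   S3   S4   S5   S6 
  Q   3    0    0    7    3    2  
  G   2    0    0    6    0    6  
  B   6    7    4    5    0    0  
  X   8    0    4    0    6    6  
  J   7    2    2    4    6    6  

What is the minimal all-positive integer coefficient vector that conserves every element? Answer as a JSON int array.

Q: 6·3 = 18 | 1·0+6·0+1·7+3·3+1·2 = 18
G: 6·2 = 12 | 1·0+6·0+1·6+3·0+1·6 = 12
B: 6·6 = 36 | 1·7+6·4+1·5+3·0+1·0 = 36
X: 6·8 = 48 | 1·0+6·4+1·0+3·6+1·6 = 48
J: 6·7 = 42 | 1·2+6·2+1·4+3·6+1·6 = 42
gcd(6,1,6,1,3,1) = 1

Coefficients: [6, 1, 6, 1, 3, 1]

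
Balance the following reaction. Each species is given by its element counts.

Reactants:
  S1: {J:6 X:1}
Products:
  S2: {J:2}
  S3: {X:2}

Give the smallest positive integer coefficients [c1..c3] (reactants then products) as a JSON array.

J: 2·6 = 12 | 6·2+1·0 = 12
X: 2·1 = 2 | 6·0+1·2 = 2
gcd(2,6,1) = 1

Coefficients: [2, 6, 1]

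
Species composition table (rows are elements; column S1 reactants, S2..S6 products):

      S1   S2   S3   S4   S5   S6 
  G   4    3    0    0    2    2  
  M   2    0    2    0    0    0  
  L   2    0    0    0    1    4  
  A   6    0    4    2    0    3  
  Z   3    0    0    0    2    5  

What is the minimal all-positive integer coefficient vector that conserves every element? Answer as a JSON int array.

G: 6·4 = 24 | 4·3+6·0+3·0+4·2+2·2 = 24
M: 6·2 = 12 | 4·0+6·2+3·0+4·0+2·0 = 12
L: 6·2 = 12 | 4·0+6·0+3·0+4·1+2·4 = 12
A: 6·6 = 36 | 4·0+6·4+3·2+4·0+2·3 = 36
Z: 6·3 = 18 | 4·0+6·0+3·0+4·2+2·5 = 18
gcd(6,4,6,3,4,2) = 1

Coefficients: [6, 4, 6, 3, 4, 2]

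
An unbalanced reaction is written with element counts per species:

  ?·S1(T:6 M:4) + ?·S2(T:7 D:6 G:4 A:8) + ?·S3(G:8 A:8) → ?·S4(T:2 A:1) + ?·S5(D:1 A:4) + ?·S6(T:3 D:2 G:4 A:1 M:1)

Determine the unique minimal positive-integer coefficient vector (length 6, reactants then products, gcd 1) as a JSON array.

Coefficients: [1, 2, 1, 4, 4, 4]

T: 1·6+2·7+1·0 = 20 | 4·2+4·0+4·3 = 20
D: 1·0+2·6+1·0 = 12 | 4·0+4·1+4·2 = 12
G: 1·0+2·4+1·8 = 16 | 4·0+4·0+4·4 = 16
A: 1·0+2·8+1·8 = 24 | 4·1+4·4+4·1 = 24
M: 1·4+2·0+1·0 = 4 | 4·0+4·0+4·1 = 4
gcd(1,2,1,4,4,4) = 1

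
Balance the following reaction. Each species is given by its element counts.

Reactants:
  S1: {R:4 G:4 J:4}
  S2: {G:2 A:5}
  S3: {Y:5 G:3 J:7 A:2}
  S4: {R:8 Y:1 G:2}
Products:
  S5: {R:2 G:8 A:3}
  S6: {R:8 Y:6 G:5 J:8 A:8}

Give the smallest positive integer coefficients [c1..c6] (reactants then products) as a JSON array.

Coefficients: [1, 6, 4, 4, 2, 4]

R: 1·4+6·0+4·0+4·8 = 36 | 2·2+4·8 = 36
Y: 1·0+6·0+4·5+4·1 = 24 | 2·0+4·6 = 24
G: 1·4+6·2+4·3+4·2 = 36 | 2·8+4·5 = 36
J: 1·4+6·0+4·7+4·0 = 32 | 2·0+4·8 = 32
A: 1·0+6·5+4·2+4·0 = 38 | 2·3+4·8 = 38
gcd(1,6,4,4,2,4) = 1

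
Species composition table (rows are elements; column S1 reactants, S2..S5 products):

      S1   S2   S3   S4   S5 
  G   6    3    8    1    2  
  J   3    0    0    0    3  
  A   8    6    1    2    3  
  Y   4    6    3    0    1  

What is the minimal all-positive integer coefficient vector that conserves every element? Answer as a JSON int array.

Coefficients: [5, 2, 1, 6, 5]

G: 5·6 = 30 | 2·3+1·8+6·1+5·2 = 30
J: 5·3 = 15 | 2·0+1·0+6·0+5·3 = 15
A: 5·8 = 40 | 2·6+1·1+6·2+5·3 = 40
Y: 5·4 = 20 | 2·6+1·3+6·0+5·1 = 20
gcd(5,2,1,6,5) = 1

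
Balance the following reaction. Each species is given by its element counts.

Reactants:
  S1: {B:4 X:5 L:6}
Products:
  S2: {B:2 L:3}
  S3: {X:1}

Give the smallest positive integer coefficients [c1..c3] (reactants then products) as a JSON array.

B: 1·4 = 4 | 2·2+5·0 = 4
X: 1·5 = 5 | 2·0+5·1 = 5
L: 1·6 = 6 | 2·3+5·0 = 6
gcd(1,2,5) = 1

Coefficients: [1, 2, 5]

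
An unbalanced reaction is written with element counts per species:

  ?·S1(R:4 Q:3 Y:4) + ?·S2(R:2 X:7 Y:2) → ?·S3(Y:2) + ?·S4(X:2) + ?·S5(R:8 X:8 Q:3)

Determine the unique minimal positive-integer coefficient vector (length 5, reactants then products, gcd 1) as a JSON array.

Coefficients: [1, 2, 4, 3, 1]

R: 1·4+2·2 = 8 | 4·0+3·0+1·8 = 8
X: 1·0+2·7 = 14 | 4·0+3·2+1·8 = 14
Q: 1·3+2·0 = 3 | 4·0+3·0+1·3 = 3
Y: 1·4+2·2 = 8 | 4·2+3·0+1·0 = 8
gcd(1,2,4,3,1) = 1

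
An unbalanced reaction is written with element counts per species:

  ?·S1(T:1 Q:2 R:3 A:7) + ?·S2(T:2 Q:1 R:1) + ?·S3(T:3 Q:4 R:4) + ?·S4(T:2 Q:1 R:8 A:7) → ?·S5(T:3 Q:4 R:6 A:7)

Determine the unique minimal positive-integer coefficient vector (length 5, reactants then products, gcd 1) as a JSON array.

Coefficients: [5, 1, 3, 1, 6]

T: 5·1+1·2+3·3+1·2 = 18 | 6·3 = 18
Q: 5·2+1·1+3·4+1·1 = 24 | 6·4 = 24
R: 5·3+1·1+3·4+1·8 = 36 | 6·6 = 36
A: 5·7+1·0+3·0+1·7 = 42 | 6·7 = 42
gcd(5,1,3,1,6) = 1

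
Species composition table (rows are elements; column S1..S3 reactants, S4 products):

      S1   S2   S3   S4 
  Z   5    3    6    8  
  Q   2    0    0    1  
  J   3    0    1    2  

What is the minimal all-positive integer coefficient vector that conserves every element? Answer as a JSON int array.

Coefficients: [3, 5, 3, 6]

Z: 3·5+5·3+3·6 = 48 | 6·8 = 48
Q: 3·2+5·0+3·0 = 6 | 6·1 = 6
J: 3·3+5·0+3·1 = 12 | 6·2 = 12
gcd(3,5,3,6) = 1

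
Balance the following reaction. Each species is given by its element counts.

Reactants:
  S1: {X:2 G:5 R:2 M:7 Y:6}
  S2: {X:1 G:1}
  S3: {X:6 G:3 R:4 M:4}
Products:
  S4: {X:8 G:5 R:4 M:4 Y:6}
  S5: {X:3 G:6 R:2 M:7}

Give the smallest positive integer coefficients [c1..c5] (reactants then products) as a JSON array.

X: 1·2+3·1+1·6 = 11 | 1·8+1·3 = 11
G: 1·5+3·1+1·3 = 11 | 1·5+1·6 = 11
R: 1·2+3·0+1·4 = 6 | 1·4+1·2 = 6
M: 1·7+3·0+1·4 = 11 | 1·4+1·7 = 11
Y: 1·6+3·0+1·0 = 6 | 1·6+1·0 = 6
gcd(1,3,1,1,1) = 1

Coefficients: [1, 3, 1, 1, 1]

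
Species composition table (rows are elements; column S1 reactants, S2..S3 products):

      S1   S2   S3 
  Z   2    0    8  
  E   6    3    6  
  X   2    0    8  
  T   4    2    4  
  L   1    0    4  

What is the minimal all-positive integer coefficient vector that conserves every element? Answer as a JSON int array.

Z: 4·2 = 8 | 6·0+1·8 = 8
E: 4·6 = 24 | 6·3+1·6 = 24
X: 4·2 = 8 | 6·0+1·8 = 8
T: 4·4 = 16 | 6·2+1·4 = 16
L: 4·1 = 4 | 6·0+1·4 = 4
gcd(4,6,1) = 1

Coefficients: [4, 6, 1]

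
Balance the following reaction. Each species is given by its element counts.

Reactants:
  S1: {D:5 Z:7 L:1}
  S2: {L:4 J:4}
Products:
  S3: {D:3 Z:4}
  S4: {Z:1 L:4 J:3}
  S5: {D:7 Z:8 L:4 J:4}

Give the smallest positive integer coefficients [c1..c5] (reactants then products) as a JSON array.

Coefficients: [4, 5, 2, 4, 2]

D: 4·5+5·0 = 20 | 2·3+4·0+2·7 = 20
Z: 4·7+5·0 = 28 | 2·4+4·1+2·8 = 28
L: 4·1+5·4 = 24 | 2·0+4·4+2·4 = 24
J: 4·0+5·4 = 20 | 2·0+4·3+2·4 = 20
gcd(4,5,2,4,2) = 1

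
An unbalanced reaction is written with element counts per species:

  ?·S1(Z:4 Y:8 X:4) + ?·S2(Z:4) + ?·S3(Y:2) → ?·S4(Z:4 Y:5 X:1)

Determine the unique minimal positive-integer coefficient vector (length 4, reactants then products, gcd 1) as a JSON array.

Coefficients: [1, 3, 6, 4]

Z: 1·4+3·4+6·0 = 16 | 4·4 = 16
Y: 1·8+3·0+6·2 = 20 | 4·5 = 20
X: 1·4+3·0+6·0 = 4 | 4·1 = 4
gcd(1,3,6,4) = 1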